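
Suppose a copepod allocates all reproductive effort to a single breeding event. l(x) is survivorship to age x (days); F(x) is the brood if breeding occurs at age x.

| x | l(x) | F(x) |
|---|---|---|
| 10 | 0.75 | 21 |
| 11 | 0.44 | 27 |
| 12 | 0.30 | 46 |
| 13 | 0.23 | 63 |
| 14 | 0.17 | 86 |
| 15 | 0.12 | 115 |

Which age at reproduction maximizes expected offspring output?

10

Expected offspring if breeding at age x = l(x) × F(x):
  age 10: 0.75 × 21 = 15.750
  age 11: 0.44 × 27 = 11.880
  age 12: 0.30 × 46 = 13.800
  age 13: 0.23 × 63 = 14.490
  age 14: 0.17 × 86 = 14.620
  age 15: 0.12 × 115 = 13.800
Maximum at age 10 (15.750).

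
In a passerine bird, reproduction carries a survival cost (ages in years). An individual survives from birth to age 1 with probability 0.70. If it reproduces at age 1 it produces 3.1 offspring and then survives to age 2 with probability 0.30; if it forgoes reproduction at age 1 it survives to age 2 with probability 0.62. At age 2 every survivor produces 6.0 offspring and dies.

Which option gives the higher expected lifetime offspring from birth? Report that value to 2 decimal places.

breed at age 1: R₀ = 0.70 × (3.1 + 0.30 × 6.0) = 0.70 × 4.9000 = 3.4300
delay to age 2: R₀ = 0.70 × (0.62 × 6.0) = 0.70 × 3.7200 = 2.6040
Higher: breed at age 1 (3.4300).

3.43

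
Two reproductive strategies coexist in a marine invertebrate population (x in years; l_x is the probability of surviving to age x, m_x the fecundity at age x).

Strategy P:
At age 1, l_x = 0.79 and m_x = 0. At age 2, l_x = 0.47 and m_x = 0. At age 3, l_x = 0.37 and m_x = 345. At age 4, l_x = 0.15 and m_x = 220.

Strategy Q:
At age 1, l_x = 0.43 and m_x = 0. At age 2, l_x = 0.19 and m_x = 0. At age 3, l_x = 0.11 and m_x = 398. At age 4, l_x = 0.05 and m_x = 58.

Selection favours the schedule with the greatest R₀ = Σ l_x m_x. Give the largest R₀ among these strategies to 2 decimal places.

Strategy P: R₀ = 0.79×0 + 0.47×0 + 0.37×345 + 0.15×220 = 160.6500
Strategy Q: R₀ = 0.43×0 + 0.19×0 + 0.11×398 + 0.05×58 = 46.6800
Highest R₀: strategy P with 160.6500.

160.65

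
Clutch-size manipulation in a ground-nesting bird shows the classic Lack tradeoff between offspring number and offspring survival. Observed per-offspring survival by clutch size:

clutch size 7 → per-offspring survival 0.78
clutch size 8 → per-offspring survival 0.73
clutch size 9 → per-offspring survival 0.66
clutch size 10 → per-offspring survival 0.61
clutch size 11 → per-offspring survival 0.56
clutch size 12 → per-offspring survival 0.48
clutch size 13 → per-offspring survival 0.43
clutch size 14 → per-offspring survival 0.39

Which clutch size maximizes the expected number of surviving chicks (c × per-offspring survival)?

11

Expected surviving chicks = c × s(c):
  c=7: 7 × 0.78 = 5.460
  c=8: 8 × 0.73 = 5.840
  c=9: 9 × 0.66 = 5.940
  c=10: 10 × 0.61 = 6.100
  c=11: 11 × 0.56 = 6.160
  c=12: 12 × 0.48 = 5.760
  c=13: 13 × 0.43 = 5.590
  c=14: 14 × 0.39 = 5.460
Maximum at c = 11 (6.160 surviving chicks).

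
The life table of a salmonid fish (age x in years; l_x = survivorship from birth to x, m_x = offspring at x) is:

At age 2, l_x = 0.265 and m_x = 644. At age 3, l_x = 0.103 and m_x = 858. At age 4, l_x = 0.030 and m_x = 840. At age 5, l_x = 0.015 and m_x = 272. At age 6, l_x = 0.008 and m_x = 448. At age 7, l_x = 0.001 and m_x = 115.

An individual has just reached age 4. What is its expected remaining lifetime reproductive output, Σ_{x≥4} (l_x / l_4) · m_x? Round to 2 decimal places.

1099.30

l_4 = 0.030. Conditional survival from age 4 to x is l_x / l_4.
  x=4: (0.030/0.030) × 840 = 840.0000
  x=5: (0.015/0.030) × 272 = 136.0000
  x=6: (0.008/0.030) × 448 = 119.4667
  x=7: (0.001/0.030) × 115 = 3.8333
Sum = 840.0000 + 136.0000 + 119.4667 + 3.8333 = 1099.3000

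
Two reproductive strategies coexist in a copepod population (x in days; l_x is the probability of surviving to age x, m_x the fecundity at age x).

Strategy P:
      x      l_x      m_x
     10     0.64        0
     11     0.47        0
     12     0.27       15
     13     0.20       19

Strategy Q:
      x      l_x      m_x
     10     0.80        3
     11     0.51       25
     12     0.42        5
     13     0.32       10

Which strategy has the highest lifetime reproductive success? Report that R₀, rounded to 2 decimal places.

20.45

Strategy P: R₀ = 0.64×0 + 0.47×0 + 0.27×15 + 0.20×19 = 7.8500
Strategy Q: R₀ = 0.80×3 + 0.51×25 + 0.42×5 + 0.32×10 = 20.4500
Highest R₀: strategy Q with 20.4500.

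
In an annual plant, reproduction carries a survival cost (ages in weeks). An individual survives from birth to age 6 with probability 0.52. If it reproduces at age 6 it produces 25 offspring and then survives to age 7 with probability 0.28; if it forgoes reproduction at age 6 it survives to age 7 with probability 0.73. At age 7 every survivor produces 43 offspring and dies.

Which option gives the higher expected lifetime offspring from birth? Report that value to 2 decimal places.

19.26

breed at age 6: R₀ = 0.52 × (25 + 0.28 × 43) = 0.52 × 37.0400 = 19.2608
delay to age 7: R₀ = 0.52 × (0.73 × 43) = 0.52 × 31.3900 = 16.3228
Higher: breed at age 6 (19.2608).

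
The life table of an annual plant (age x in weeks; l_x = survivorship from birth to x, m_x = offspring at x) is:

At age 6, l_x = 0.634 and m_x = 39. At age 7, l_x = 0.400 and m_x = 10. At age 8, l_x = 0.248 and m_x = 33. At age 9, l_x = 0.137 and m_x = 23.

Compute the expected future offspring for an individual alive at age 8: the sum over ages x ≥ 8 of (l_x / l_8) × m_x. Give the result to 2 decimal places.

l_8 = 0.248. Conditional survival from age 8 to x is l_x / l_8.
  x=8: (0.248/0.248) × 33 = 33.0000
  x=9: (0.137/0.248) × 23 = 12.7056
Sum = 33.0000 + 12.7056 = 45.7056

45.71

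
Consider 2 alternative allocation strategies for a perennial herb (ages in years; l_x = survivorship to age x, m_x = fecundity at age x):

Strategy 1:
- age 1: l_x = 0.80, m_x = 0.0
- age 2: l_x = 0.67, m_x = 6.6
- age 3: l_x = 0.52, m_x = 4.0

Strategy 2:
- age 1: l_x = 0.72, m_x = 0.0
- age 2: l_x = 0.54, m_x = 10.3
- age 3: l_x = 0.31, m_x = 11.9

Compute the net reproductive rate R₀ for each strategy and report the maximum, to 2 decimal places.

Strategy 1: R₀ = 0.80×0.0 + 0.67×6.6 + 0.52×4.0 = 6.5020
Strategy 2: R₀ = 0.72×0.0 + 0.54×10.3 + 0.31×11.9 = 9.2510
Highest R₀: strategy 2 with 9.2510.

9.25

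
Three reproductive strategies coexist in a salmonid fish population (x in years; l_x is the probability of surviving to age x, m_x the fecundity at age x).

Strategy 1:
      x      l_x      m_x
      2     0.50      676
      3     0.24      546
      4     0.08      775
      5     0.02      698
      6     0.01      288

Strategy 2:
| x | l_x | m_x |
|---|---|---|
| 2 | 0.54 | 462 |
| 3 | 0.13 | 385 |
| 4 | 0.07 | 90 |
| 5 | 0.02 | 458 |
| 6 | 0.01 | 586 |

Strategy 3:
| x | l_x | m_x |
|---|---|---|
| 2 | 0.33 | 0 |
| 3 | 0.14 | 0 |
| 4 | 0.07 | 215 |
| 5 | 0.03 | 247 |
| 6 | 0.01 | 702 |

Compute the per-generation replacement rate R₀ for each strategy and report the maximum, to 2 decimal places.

Strategy 1: R₀ = 0.50×676 + 0.24×546 + 0.08×775 + 0.02×698 + 0.01×288 = 547.8800
Strategy 2: R₀ = 0.54×462 + 0.13×385 + 0.07×90 + 0.02×458 + 0.01×586 = 320.8500
Strategy 3: R₀ = 0.33×0 + 0.14×0 + 0.07×215 + 0.03×247 + 0.01×702 = 29.4800
Highest R₀: strategy 1 with 547.8800.

547.88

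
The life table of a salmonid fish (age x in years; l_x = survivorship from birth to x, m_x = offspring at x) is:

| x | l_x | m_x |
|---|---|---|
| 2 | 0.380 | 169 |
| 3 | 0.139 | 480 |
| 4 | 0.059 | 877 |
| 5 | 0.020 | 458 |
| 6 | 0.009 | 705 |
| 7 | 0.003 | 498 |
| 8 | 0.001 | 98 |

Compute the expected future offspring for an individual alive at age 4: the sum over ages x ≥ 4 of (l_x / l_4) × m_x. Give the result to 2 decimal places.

1166.78

l_4 = 0.059. Conditional survival from age 4 to x is l_x / l_4.
  x=4: (0.059/0.059) × 877 = 877.0000
  x=5: (0.020/0.059) × 458 = 155.2542
  x=6: (0.009/0.059) × 705 = 107.5424
  x=7: (0.003/0.059) × 498 = 25.3220
  x=8: (0.001/0.059) × 98 = 1.6610
Sum = 877.0000 + 155.2542 + 107.5424 + 25.3220 + 1.6610 = 1166.7797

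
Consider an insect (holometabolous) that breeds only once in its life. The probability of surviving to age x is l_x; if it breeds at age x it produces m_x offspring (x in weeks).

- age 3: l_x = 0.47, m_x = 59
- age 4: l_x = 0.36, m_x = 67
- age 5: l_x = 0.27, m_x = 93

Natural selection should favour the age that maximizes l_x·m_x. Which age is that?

Expected offspring if breeding at age x = l_x × m_x:
  age 3: 0.47 × 59 = 27.730
  age 4: 0.36 × 67 = 24.120
  age 5: 0.27 × 93 = 25.110
Maximum at age 3 (27.730).

3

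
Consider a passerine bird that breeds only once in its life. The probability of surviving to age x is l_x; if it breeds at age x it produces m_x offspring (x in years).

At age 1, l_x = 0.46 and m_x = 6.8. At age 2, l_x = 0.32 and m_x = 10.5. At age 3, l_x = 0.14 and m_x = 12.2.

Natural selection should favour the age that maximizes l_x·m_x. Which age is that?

Expected offspring if breeding at age x = l_x × m_x:
  age 1: 0.46 × 6.8 = 3.128
  age 2: 0.32 × 10.5 = 3.360
  age 3: 0.14 × 12.2 = 1.708
Maximum at age 2 (3.360).

2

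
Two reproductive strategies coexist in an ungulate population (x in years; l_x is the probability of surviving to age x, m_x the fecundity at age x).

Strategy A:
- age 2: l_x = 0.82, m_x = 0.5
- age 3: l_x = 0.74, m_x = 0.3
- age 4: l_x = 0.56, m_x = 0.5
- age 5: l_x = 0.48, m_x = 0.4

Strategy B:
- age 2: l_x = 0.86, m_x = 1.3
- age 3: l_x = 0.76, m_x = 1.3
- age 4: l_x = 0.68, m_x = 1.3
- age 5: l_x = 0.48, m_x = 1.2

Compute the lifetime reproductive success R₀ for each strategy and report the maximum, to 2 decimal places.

3.57

Strategy A: R₀ = 0.82×0.5 + 0.74×0.3 + 0.56×0.5 + 0.48×0.4 = 1.1040
Strategy B: R₀ = 0.86×1.3 + 0.76×1.3 + 0.68×1.3 + 0.48×1.2 = 3.5660
Highest R₀: strategy B with 3.5660.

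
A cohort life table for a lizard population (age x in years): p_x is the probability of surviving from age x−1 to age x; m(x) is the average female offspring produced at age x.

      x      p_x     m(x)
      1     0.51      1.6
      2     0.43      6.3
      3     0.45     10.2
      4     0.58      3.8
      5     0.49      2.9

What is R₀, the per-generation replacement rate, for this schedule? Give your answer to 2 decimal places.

3.50

Survivorship from birth: l_x = p_1·p_2·…·p_x.
  l_1 = 0.51000
  l_2 = 0.21930
  l_3 = 0.09868
  l_4 = 0.05724
  l_5 = 0.02805
R₀ = Σ l_x m(x):
  age 1: 0.51000 × 1.6 = 0.8160
  age 2: 0.21930 × 6.3 = 1.3816
  age 3: 0.09868 × 10.2 = 1.0065
  age 4: 0.05724 × 3.8 = 0.2175
  age 5: 0.02805 × 2.9 = 0.0813
R₀ = 0.8160 + 1.3816 + 1.0065 + 0.2175 + 0.0813 = 3.5030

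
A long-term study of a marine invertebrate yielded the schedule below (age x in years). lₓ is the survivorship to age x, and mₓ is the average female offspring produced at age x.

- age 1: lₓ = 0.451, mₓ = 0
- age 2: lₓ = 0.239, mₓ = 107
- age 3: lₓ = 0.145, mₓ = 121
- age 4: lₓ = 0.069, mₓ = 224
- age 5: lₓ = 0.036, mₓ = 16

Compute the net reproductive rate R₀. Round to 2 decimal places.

59.15

R₀ = Σ lₓ mₓ:
  age 1: 0.451 × 0 = 0.0000
  age 2: 0.239 × 107 = 25.5730
  age 3: 0.145 × 121 = 17.5450
  age 4: 0.069 × 224 = 15.4560
  age 5: 0.036 × 16 = 0.5760
R₀ = 0.0000 + 25.5730 + 17.5450 + 15.4560 + 0.5760 = 59.1500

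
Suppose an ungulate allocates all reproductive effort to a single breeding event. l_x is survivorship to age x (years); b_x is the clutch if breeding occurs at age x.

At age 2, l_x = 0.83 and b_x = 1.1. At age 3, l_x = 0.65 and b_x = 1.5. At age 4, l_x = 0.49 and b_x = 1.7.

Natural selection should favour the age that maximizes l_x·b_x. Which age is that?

3

Expected offspring if breeding at age x = l_x × b_x:
  age 2: 0.83 × 1.1 = 0.913
  age 3: 0.65 × 1.5 = 0.975
  age 4: 0.49 × 1.7 = 0.833
Maximum at age 3 (0.975).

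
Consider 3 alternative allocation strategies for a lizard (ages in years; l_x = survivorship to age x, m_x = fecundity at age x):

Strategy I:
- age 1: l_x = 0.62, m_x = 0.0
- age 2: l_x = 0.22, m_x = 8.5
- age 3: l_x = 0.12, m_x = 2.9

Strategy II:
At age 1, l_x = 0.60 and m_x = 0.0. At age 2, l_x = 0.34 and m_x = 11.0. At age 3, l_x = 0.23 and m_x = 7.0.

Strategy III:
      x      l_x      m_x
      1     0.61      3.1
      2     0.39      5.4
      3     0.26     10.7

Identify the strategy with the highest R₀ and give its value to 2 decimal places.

Strategy I: R₀ = 0.62×0.0 + 0.22×8.5 + 0.12×2.9 = 2.2180
Strategy II: R₀ = 0.60×0.0 + 0.34×11.0 + 0.23×7.0 = 5.3500
Strategy III: R₀ = 0.61×3.1 + 0.39×5.4 + 0.26×10.7 = 6.7790
Highest R₀: strategy III with 6.7790.

6.78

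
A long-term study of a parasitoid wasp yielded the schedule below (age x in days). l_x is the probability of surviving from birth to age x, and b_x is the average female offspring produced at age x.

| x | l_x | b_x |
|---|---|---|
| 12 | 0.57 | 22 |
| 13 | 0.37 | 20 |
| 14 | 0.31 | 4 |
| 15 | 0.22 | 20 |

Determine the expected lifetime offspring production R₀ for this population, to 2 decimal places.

R₀ = Σ l_x b_x:
  age 12: 0.57 × 22 = 12.5400
  age 13: 0.37 × 20 = 7.4000
  age 14: 0.31 × 4 = 1.2400
  age 15: 0.22 × 20 = 4.4000
R₀ = 12.5400 + 7.4000 + 1.2400 + 4.4000 = 25.5800

25.58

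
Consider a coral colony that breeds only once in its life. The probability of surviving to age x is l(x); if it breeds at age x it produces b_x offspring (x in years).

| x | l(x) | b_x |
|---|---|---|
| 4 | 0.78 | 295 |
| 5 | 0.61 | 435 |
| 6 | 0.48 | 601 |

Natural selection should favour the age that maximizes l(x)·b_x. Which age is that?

6

Expected offspring if breeding at age x = l(x) × b_x:
  age 4: 0.78 × 295 = 230.100
  age 5: 0.61 × 435 = 265.350
  age 6: 0.48 × 601 = 288.480
Maximum at age 6 (288.480).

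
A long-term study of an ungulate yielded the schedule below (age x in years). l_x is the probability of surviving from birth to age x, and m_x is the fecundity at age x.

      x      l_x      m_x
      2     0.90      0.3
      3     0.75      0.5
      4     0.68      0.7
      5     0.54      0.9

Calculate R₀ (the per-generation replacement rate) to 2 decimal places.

R₀ = Σ l_x m_x:
  age 2: 0.90 × 0.3 = 0.2700
  age 3: 0.75 × 0.5 = 0.3750
  age 4: 0.68 × 0.7 = 0.4760
  age 5: 0.54 × 0.9 = 0.4860
R₀ = 0.2700 + 0.3750 + 0.4760 + 0.4860 = 1.6070

1.61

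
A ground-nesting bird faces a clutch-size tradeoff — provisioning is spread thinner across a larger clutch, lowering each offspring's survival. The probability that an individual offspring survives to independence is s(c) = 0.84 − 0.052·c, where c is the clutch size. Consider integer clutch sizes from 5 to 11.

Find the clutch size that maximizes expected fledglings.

8

Expected fledglings = c × s(c):
  c=5: 5 × 0.580 = 2.900
  c=6: 6 × 0.528 = 3.168
  c=7: 7 × 0.476 = 3.332
  c=8: 8 × 0.424 = 3.392
  c=9: 9 × 0.372 = 3.348
  c=10: 10 × 0.320 = 3.200
  c=11: 11 × 0.268 = 2.948
Maximum at c = 8 (3.392 fledglings).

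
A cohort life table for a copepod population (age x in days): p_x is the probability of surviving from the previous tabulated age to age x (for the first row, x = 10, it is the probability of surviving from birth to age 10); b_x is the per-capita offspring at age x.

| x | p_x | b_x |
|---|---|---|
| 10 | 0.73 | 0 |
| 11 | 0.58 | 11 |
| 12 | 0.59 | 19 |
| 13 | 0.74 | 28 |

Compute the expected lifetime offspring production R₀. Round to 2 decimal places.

14.58

Survivorship from birth: l_x = p_10·p_11·…·p_x.
  l_10 = 0.73000
  l_11 = 0.42340
  l_12 = 0.24981
  l_13 = 0.18486
R₀ = Σ l_x b_x:
  age 10: 0.73000 × 0 = 0.0000
  age 11: 0.42340 × 11 = 4.6574
  age 12: 0.24981 × 19 = 4.7464
  age 13: 0.18486 × 28 = 5.1761
R₀ = 0.0000 + 4.6574 + 4.7464 + 5.1761 = 14.5799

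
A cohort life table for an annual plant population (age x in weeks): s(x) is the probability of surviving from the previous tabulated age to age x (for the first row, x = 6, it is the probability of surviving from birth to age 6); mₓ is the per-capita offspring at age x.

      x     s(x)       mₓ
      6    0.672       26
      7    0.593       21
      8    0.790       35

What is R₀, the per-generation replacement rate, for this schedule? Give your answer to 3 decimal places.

Survivorship from birth: l_x = s_6·s_7·…·s_x.
  l_6 = 0.67200
  l_7 = 0.39850
  l_8 = 0.31481
R₀ = Σ l_x mₓ:
  age 6: 0.67200 × 26 = 17.4720
  age 7: 0.39850 × 21 = 8.3685
  age 8: 0.31481 × 35 = 11.0183
R₀ = 17.4720 + 8.3685 + 11.0183 = 36.8589

36.859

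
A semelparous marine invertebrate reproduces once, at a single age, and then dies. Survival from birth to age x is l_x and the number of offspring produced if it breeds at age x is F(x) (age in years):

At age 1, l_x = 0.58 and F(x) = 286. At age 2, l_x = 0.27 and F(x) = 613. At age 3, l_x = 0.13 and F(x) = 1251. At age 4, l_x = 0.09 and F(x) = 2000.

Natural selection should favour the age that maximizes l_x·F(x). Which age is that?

4

Expected offspring if breeding at age x = l_x × F(x):
  age 1: 0.58 × 286 = 165.880
  age 2: 0.27 × 613 = 165.510
  age 3: 0.13 × 1251 = 162.630
  age 4: 0.09 × 2000 = 180.000
Maximum at age 4 (180.000).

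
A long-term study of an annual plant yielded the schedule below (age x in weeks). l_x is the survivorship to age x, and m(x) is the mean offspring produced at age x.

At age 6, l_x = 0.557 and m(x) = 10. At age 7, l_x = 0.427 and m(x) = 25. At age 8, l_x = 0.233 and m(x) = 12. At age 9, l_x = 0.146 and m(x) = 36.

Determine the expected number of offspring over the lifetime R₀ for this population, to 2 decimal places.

24.30

R₀ = Σ l_x m(x):
  age 6: 0.557 × 10 = 5.5700
  age 7: 0.427 × 25 = 10.6750
  age 8: 0.233 × 12 = 2.7960
  age 9: 0.146 × 36 = 5.2560
R₀ = 5.5700 + 10.6750 + 2.7960 + 5.2560 = 24.2970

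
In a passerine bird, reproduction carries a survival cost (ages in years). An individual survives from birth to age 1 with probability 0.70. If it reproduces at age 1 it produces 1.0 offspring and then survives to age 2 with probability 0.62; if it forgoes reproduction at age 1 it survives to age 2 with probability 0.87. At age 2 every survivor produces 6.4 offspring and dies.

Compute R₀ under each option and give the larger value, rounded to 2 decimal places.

breed at age 1: R₀ = 0.70 × (1.0 + 0.62 × 6.4) = 0.70 × 4.9680 = 3.4776
delay to age 2: R₀ = 0.70 × (0.87 × 6.4) = 0.70 × 5.5680 = 3.8976
Higher: delay to age 2 (3.8976).

3.90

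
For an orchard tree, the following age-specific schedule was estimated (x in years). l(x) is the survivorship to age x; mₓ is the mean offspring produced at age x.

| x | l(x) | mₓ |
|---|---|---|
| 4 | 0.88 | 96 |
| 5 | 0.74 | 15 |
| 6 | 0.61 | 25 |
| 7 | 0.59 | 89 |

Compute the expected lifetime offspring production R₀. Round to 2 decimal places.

R₀ = Σ l(x) mₓ:
  age 4: 0.88 × 96 = 84.4800
  age 5: 0.74 × 15 = 11.1000
  age 6: 0.61 × 25 = 15.2500
  age 7: 0.59 × 89 = 52.5100
R₀ = 84.4800 + 11.1000 + 15.2500 + 52.5100 = 163.3400

163.34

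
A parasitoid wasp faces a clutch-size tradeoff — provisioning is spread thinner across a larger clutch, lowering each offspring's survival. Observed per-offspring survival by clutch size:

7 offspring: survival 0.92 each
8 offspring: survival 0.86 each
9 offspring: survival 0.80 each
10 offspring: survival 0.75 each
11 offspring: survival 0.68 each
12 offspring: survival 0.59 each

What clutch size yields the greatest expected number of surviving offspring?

10

Expected surviving offspring = c × s(c):
  c=7: 7 × 0.92 = 6.440
  c=8: 8 × 0.86 = 6.880
  c=9: 9 × 0.80 = 7.200
  c=10: 10 × 0.75 = 7.500
  c=11: 11 × 0.68 = 7.480
  c=12: 12 × 0.59 = 7.080
Maximum at c = 10 (7.500 surviving offspring).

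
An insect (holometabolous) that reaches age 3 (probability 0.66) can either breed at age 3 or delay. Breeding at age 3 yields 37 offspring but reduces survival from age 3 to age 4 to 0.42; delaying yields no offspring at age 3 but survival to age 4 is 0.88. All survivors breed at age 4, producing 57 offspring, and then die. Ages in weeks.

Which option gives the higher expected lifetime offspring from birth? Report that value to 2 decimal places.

breed at age 3: R₀ = 0.66 × (37 + 0.42 × 57) = 0.66 × 60.9400 = 40.2204
delay to age 4: R₀ = 0.66 × (0.88 × 57) = 0.66 × 50.1600 = 33.1056
Higher: breed at age 3 (40.2204).

40.22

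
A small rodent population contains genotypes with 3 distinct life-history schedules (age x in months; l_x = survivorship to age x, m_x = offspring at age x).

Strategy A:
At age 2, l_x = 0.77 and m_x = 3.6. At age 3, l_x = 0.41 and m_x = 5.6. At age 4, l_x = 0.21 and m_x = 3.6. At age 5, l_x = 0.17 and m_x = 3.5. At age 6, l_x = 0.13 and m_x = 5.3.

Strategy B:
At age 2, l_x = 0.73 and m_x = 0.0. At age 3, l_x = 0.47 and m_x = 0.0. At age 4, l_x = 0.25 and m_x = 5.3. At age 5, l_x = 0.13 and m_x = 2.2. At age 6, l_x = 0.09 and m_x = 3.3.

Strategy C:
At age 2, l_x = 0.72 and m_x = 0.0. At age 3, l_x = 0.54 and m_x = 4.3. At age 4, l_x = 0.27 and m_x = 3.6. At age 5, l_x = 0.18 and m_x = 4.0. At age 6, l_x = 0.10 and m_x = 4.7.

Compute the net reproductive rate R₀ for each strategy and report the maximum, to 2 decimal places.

Strategy A: R₀ = 0.77×3.6 + 0.41×5.6 + 0.21×3.6 + 0.17×3.5 + 0.13×5.3 = 7.1080
Strategy B: R₀ = 0.73×0.0 + 0.47×0.0 + 0.25×5.3 + 0.13×2.2 + 0.09×3.3 = 1.9080
Strategy C: R₀ = 0.72×0.0 + 0.54×4.3 + 0.27×3.6 + 0.18×4.0 + 0.10×4.7 = 4.4840
Highest R₀: strategy A with 7.1080.

7.11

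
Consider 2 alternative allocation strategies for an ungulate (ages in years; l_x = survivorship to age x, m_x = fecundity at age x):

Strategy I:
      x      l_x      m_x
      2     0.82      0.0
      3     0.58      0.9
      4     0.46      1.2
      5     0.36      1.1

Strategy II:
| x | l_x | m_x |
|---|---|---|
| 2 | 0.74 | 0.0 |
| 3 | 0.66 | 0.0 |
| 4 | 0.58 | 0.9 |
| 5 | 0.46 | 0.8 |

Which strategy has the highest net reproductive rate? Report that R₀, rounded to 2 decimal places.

1.47

Strategy I: R₀ = 0.82×0.0 + 0.58×0.9 + 0.46×1.2 + 0.36×1.1 = 1.4700
Strategy II: R₀ = 0.74×0.0 + 0.66×0.0 + 0.58×0.9 + 0.46×0.8 = 0.8900
Highest R₀: strategy I with 1.4700.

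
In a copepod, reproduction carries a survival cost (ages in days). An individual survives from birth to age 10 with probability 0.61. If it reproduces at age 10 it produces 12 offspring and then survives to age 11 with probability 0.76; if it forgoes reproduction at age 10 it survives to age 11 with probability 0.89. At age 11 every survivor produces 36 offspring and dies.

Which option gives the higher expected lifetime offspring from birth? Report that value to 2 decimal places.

breed at age 10: R₀ = 0.61 × (12 + 0.76 × 36) = 0.61 × 39.3600 = 24.0096
delay to age 11: R₀ = 0.61 × (0.89 × 36) = 0.61 × 32.0400 = 19.5444
Higher: breed at age 10 (24.0096).

24.01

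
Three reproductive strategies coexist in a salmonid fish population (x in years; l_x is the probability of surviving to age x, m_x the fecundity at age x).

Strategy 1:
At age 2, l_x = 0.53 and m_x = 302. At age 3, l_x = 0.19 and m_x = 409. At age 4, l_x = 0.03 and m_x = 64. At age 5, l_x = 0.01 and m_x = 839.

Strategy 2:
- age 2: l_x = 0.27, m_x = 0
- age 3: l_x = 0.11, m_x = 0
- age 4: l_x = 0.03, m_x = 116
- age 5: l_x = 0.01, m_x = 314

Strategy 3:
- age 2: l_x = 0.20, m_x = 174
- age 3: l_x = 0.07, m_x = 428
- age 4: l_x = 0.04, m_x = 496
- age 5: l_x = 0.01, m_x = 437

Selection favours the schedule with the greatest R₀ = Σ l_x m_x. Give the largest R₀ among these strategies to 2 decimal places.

248.08

Strategy 1: R₀ = 0.53×302 + 0.19×409 + 0.03×64 + 0.01×839 = 248.0800
Strategy 2: R₀ = 0.27×0 + 0.11×0 + 0.03×116 + 0.01×314 = 6.6200
Strategy 3: R₀ = 0.20×174 + 0.07×428 + 0.04×496 + 0.01×437 = 88.9700
Highest R₀: strategy 1 with 248.0800.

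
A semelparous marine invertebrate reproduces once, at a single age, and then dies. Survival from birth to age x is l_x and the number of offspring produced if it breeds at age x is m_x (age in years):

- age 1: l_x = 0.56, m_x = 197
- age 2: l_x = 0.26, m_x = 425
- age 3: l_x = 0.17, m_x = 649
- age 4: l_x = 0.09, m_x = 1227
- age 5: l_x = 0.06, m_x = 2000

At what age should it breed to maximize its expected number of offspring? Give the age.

5

Expected offspring if breeding at age x = l_x × m_x:
  age 1: 0.56 × 197 = 110.320
  age 2: 0.26 × 425 = 110.500
  age 3: 0.17 × 649 = 110.330
  age 4: 0.09 × 1227 = 110.430
  age 5: 0.06 × 2000 = 120.000
Maximum at age 5 (120.000).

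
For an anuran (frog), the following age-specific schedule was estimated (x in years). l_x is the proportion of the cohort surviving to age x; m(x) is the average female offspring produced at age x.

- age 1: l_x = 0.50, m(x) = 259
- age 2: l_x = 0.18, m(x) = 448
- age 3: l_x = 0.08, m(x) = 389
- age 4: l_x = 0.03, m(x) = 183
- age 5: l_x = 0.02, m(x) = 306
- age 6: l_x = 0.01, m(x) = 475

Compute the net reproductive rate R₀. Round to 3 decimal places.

R₀ = Σ l_x m(x):
  age 1: 0.50 × 259 = 129.5000
  age 2: 0.18 × 448 = 80.6400
  age 3: 0.08 × 389 = 31.1200
  age 4: 0.03 × 183 = 5.4900
  age 5: 0.02 × 306 = 6.1200
  age 6: 0.01 × 475 = 4.7500
R₀ = 129.5000 + 80.6400 + 31.1200 + 5.4900 + 6.1200 + 4.7500 = 257.6200

257.620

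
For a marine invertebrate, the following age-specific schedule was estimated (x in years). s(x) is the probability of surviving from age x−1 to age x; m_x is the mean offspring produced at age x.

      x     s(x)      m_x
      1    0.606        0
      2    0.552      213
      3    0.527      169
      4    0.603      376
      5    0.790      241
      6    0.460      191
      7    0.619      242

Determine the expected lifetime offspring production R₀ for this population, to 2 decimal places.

Survivorship from birth: l_x = s_1·s_2·…·s_x.
  l_1 = 0.60600
  l_2 = 0.33451
  l_3 = 0.17629
  l_4 = 0.10630
  l_5 = 0.08398
  l_6 = 0.03863
  l_7 = 0.02391
R₀ = Σ l_x m_x:
  age 1: 0.60600 × 0 = 0.0000
  age 2: 0.33451 × 213 = 71.2506
  age 3: 0.17629 × 169 = 29.7930
  age 4: 0.10630 × 376 = 39.9688
  age 5: 0.08398 × 241 = 20.2392
  age 6: 0.03863 × 191 = 7.3783
  age 7: 0.02391 × 242 = 5.7862
R₀ = 0.0000 + 71.2506 + 29.7930 + 39.9688 + 20.2392 + 7.3783 + 5.7862 = 174.4162

174.42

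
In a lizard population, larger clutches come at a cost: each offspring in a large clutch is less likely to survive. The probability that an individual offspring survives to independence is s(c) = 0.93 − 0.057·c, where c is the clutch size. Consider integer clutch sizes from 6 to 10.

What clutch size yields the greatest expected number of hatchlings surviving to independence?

8

Expected hatchlings surviving to independence = c × s(c):
  c=6: 6 × 0.588 = 3.528
  c=7: 7 × 0.531 = 3.717
  c=8: 8 × 0.474 = 3.792
  c=9: 9 × 0.417 = 3.753
  c=10: 10 × 0.360 = 3.600
Maximum at c = 8 (3.792 hatchlings surviving to independence).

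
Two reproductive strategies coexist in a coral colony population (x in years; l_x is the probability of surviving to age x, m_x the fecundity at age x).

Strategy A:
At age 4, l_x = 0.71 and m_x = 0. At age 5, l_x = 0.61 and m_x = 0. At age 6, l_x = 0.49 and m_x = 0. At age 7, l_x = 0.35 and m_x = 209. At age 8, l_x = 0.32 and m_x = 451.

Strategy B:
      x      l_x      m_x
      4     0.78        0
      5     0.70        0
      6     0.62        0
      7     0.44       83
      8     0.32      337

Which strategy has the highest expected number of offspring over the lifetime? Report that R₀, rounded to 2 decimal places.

217.47

Strategy A: R₀ = 0.71×0 + 0.61×0 + 0.49×0 + 0.35×209 + 0.32×451 = 217.4700
Strategy B: R₀ = 0.78×0 + 0.70×0 + 0.62×0 + 0.44×83 + 0.32×337 = 144.3600
Highest R₀: strategy A with 217.4700.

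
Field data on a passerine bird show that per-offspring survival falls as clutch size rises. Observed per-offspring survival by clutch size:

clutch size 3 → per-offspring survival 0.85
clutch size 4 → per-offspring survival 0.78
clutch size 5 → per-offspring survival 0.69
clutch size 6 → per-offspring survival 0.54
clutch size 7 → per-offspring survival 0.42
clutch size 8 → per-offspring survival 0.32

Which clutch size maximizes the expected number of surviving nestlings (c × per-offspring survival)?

5

Expected surviving nestlings = c × s(c):
  c=3: 3 × 0.85 = 2.550
  c=4: 4 × 0.78 = 3.120
  c=5: 5 × 0.69 = 3.450
  c=6: 6 × 0.54 = 3.240
  c=7: 7 × 0.42 = 2.940
  c=8: 8 × 0.32 = 2.560
Maximum at c = 5 (3.450 surviving nestlings).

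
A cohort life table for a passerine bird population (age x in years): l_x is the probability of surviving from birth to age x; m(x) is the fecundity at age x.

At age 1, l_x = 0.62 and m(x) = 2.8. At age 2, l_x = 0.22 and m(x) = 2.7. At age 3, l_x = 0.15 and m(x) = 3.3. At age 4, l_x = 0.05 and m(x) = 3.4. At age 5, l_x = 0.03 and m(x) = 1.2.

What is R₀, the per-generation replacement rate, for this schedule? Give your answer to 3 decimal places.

R₀ = Σ l_x m(x):
  age 1: 0.62 × 2.8 = 1.7360
  age 2: 0.22 × 2.7 = 0.5940
  age 3: 0.15 × 3.3 = 0.4950
  age 4: 0.05 × 3.4 = 0.1700
  age 5: 0.03 × 1.2 = 0.0360
R₀ = 1.7360 + 0.5940 + 0.4950 + 0.1700 + 0.0360 = 3.0310

3.031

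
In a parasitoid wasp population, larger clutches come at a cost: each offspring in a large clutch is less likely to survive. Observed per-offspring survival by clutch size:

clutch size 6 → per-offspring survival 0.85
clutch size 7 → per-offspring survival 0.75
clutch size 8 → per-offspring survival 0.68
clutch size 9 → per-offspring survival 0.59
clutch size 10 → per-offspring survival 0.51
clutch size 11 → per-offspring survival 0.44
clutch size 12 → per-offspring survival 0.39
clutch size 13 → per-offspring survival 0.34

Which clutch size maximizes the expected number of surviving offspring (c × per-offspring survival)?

Expected surviving offspring = c × s(c):
  c=6: 6 × 0.85 = 5.100
  c=7: 7 × 0.75 = 5.250
  c=8: 8 × 0.68 = 5.440
  c=9: 9 × 0.59 = 5.310
  c=10: 10 × 0.51 = 5.100
  c=11: 11 × 0.44 = 4.840
  c=12: 12 × 0.39 = 4.680
  c=13: 13 × 0.34 = 4.420
Maximum at c = 8 (5.440 surviving offspring).

8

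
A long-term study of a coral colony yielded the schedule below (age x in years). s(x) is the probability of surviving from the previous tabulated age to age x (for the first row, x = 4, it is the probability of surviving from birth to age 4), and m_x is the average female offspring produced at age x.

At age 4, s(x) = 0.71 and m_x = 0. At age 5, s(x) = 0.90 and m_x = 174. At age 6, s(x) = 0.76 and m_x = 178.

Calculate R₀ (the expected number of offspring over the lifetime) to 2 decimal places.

Survivorship from birth: l_x = s_4·s_5·…·s_x.
  l_4 = 0.71000
  l_5 = 0.63900
  l_6 = 0.48564
R₀ = Σ l_x m_x:
  age 4: 0.71000 × 0 = 0.0000
  age 5: 0.63900 × 174 = 111.1860
  age 6: 0.48564 × 178 = 86.4439
R₀ = 0.0000 + 111.1860 + 86.4439 = 197.6299

197.63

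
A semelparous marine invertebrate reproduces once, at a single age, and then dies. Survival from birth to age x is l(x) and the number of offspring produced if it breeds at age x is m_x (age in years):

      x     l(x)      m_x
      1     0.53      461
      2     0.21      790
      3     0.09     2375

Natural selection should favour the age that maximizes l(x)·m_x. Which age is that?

Expected offspring if breeding at age x = l(x) × m_x:
  age 1: 0.53 × 461 = 244.330
  age 2: 0.21 × 790 = 165.900
  age 3: 0.09 × 2375 = 213.750
Maximum at age 1 (244.330).

1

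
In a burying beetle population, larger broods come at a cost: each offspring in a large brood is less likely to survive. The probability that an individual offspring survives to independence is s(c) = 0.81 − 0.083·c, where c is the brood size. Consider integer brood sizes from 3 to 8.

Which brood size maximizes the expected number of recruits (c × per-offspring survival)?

5

Expected recruits = c × s(c):
  c=3: 3 × 0.561 = 1.683
  c=4: 4 × 0.478 = 1.912
  c=5: 5 × 0.395 = 1.975
  c=6: 6 × 0.312 = 1.872
  c=7: 7 × 0.229 = 1.603
  c=8: 8 × 0.146 = 1.168
Maximum at c = 5 (1.975 recruits).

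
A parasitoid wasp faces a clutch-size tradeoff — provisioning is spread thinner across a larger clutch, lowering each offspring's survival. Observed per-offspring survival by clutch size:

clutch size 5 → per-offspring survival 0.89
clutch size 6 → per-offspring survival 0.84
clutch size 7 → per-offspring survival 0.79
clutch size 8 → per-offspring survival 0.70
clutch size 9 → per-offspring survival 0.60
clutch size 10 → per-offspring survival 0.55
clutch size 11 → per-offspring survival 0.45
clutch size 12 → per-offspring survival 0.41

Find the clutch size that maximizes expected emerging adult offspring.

8

Expected emerging adult offspring = c × s(c):
  c=5: 5 × 0.89 = 4.450
  c=6: 6 × 0.84 = 5.040
  c=7: 7 × 0.79 = 5.530
  c=8: 8 × 0.70 = 5.600
  c=9: 9 × 0.60 = 5.400
  c=10: 10 × 0.55 = 5.500
  c=11: 11 × 0.45 = 4.950
  c=12: 12 × 0.41 = 4.920
Maximum at c = 8 (5.600 emerging adult offspring).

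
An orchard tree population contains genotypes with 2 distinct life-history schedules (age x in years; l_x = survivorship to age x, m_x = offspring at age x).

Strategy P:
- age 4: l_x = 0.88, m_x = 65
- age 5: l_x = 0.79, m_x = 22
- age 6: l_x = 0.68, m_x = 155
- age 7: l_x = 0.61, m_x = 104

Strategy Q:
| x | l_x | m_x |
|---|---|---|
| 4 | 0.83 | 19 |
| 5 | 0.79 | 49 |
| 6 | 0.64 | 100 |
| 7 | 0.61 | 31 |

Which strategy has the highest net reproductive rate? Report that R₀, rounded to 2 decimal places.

Strategy P: R₀ = 0.88×65 + 0.79×22 + 0.68×155 + 0.61×104 = 243.4200
Strategy Q: R₀ = 0.83×19 + 0.79×49 + 0.64×100 + 0.61×31 = 137.3900
Highest R₀: strategy P with 243.4200.

243.42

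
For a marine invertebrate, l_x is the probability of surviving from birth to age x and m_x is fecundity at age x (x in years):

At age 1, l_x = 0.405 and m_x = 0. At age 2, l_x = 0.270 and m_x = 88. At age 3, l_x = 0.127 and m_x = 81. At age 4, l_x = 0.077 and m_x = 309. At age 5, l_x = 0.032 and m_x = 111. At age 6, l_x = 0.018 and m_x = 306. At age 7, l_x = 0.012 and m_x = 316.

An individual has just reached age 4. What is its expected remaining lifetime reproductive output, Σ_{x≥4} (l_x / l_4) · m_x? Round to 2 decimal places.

475.91

l_4 = 0.077. Conditional survival from age 4 to x is l_x / l_4.
  x=4: (0.077/0.077) × 309 = 309.0000
  x=5: (0.032/0.077) × 111 = 46.1299
  x=6: (0.018/0.077) × 306 = 71.5325
  x=7: (0.012/0.077) × 316 = 49.2468
Sum = 309.0000 + 46.1299 + 71.5325 + 49.2468 = 475.9091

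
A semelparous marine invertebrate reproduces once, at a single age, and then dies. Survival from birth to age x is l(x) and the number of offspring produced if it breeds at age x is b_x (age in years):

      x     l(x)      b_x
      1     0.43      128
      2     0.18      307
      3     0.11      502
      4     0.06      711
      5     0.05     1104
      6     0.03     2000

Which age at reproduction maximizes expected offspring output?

Expected offspring if breeding at age x = l(x) × b_x:
  age 1: 0.43 × 128 = 55.040
  age 2: 0.18 × 307 = 55.260
  age 3: 0.11 × 502 = 55.220
  age 4: 0.06 × 711 = 42.660
  age 5: 0.05 × 1104 = 55.200
  age 6: 0.03 × 2000 = 60.000
Maximum at age 6 (60.000).

6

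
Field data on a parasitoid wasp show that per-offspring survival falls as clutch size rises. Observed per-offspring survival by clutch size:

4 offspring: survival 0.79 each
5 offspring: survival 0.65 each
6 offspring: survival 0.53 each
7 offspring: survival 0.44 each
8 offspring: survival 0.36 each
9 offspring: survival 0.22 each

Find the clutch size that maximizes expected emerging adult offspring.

Expected emerging adult offspring = c × s(c):
  c=4: 4 × 0.79 = 3.160
  c=5: 5 × 0.65 = 3.250
  c=6: 6 × 0.53 = 3.180
  c=7: 7 × 0.44 = 3.080
  c=8: 8 × 0.36 = 2.880
  c=9: 9 × 0.22 = 1.980
Maximum at c = 5 (3.250 emerging adult offspring).

5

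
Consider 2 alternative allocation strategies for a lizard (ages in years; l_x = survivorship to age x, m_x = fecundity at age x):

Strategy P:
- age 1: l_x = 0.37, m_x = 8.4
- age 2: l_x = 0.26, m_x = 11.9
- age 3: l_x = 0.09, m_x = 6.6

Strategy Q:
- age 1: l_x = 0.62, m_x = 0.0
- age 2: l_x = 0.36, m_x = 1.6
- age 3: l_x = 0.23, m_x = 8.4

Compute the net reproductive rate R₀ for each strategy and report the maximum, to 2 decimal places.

Strategy P: R₀ = 0.37×8.4 + 0.26×11.9 + 0.09×6.6 = 6.7960
Strategy Q: R₀ = 0.62×0.0 + 0.36×1.6 + 0.23×8.4 = 2.5080
Highest R₀: strategy P with 6.7960.

6.80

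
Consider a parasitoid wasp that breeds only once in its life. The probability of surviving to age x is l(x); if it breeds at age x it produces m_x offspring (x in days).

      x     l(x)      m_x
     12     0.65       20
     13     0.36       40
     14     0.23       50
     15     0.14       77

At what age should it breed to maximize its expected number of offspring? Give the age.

Expected offspring if breeding at age x = l(x) × m_x:
  age 12: 0.65 × 20 = 13.000
  age 13: 0.36 × 40 = 14.400
  age 14: 0.23 × 50 = 11.500
  age 15: 0.14 × 77 = 10.780
Maximum at age 13 (14.400).

13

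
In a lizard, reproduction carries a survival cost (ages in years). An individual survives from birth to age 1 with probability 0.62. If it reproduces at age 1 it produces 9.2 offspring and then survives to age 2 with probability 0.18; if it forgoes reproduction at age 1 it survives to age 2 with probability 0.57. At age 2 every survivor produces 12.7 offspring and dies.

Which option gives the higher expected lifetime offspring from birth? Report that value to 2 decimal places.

breed at age 1: R₀ = 0.62 × (9.2 + 0.18 × 12.7) = 0.62 × 11.4860 = 7.1213
delay to age 2: R₀ = 0.62 × (0.57 × 12.7) = 0.62 × 7.2390 = 4.4882
Higher: breed at age 1 (7.1213).

7.12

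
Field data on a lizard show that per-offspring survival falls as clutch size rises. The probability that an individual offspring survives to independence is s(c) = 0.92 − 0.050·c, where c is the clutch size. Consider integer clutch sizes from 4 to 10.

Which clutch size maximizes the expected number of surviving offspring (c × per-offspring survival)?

Expected surviving offspring = c × s(c):
  c=4: 4 × 0.720 = 2.880
  c=5: 5 × 0.670 = 3.350
  c=6: 6 × 0.620 = 3.720
  c=7: 7 × 0.570 = 3.990
  c=8: 8 × 0.520 = 4.160
  c=9: 9 × 0.470 = 4.230
  c=10: 10 × 0.420 = 4.200
Maximum at c = 9 (4.230 surviving offspring).

9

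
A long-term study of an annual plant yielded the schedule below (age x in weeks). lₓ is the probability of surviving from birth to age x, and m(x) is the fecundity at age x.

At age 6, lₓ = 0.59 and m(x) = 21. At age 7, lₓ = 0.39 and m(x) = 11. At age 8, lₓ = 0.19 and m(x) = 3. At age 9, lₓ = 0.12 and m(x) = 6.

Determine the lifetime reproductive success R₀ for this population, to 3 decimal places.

17.970

R₀ = Σ lₓ m(x):
  age 6: 0.59 × 21 = 12.3900
  age 7: 0.39 × 11 = 4.2900
  age 8: 0.19 × 3 = 0.5700
  age 9: 0.12 × 6 = 0.7200
R₀ = 12.3900 + 4.2900 + 0.5700 + 0.7200 = 17.9700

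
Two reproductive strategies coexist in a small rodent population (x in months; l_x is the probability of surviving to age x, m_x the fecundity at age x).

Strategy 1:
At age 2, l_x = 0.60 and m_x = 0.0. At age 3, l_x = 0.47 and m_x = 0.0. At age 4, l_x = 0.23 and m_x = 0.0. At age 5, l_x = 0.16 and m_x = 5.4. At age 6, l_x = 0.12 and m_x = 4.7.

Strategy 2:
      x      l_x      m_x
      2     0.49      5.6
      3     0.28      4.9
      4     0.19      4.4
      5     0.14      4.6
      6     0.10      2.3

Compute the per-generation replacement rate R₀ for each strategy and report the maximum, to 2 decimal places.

Strategy 1: R₀ = 0.60×0.0 + 0.47×0.0 + 0.23×0.0 + 0.16×5.4 + 0.12×4.7 = 1.4280
Strategy 2: R₀ = 0.49×5.6 + 0.28×4.9 + 0.19×4.4 + 0.14×4.6 + 0.10×2.3 = 5.8260
Highest R₀: strategy 2 with 5.8260.

5.83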